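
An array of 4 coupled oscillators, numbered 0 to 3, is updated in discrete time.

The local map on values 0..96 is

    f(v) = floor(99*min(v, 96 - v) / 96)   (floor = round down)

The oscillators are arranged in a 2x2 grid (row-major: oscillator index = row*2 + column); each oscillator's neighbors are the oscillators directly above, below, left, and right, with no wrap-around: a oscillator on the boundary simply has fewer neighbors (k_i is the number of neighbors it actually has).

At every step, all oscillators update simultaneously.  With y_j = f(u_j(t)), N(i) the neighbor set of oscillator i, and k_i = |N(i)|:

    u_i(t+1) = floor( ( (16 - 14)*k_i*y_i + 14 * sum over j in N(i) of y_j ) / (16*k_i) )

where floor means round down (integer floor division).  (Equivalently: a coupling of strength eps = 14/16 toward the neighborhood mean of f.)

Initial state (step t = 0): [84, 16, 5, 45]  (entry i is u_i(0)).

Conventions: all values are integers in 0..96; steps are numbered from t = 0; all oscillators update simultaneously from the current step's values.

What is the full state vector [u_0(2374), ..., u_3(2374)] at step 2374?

Answer: [15, 15, 15, 15]
Key observation: The state at step 10, [15, 15, 15, 15], reappears at step 11: the system is in a cycle of period 1 from step 10 on.  Therefore the state at step 2374 equals the state at step 10 + ((2374 - 10) mod 1) = 10, which is [15, 15, 15, 15].

Derivation:
t=0: [84, 16, 5, 45]
t=1: [10, 27, 26, 14]
t=2: [24, 13, 13, 24]
t=3: [14, 22, 22, 14]
t=4: [21, 15, 15, 21]
t=5: [15, 20, 20, 15]
t=6: [19, 15, 15, 19]
t=7: [15, 18, 18, 15]
t=8: [17, 15, 15, 17]
t=9: [15, 16, 16, 15]
t=10: [15, 15, 15, 15]
t=11: [15, 15, 15, 15]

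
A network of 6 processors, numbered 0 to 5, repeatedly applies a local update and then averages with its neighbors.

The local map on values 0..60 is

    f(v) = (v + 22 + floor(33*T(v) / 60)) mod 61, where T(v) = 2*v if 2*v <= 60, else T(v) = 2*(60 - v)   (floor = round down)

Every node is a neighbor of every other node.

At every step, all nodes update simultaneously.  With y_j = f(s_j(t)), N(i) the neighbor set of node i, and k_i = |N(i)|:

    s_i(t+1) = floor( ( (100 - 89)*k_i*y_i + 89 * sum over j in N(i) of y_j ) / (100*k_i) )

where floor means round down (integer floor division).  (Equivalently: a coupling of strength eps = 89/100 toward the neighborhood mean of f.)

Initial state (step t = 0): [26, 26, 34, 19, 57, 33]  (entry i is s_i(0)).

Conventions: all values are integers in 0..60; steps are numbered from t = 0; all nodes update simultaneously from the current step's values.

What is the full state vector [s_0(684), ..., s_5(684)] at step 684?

Answer: [23, 23, 23, 23, 23, 23]
Key observation: The state at step 6, [23, 23, 23, 23, 23, 23], reappears at step 9: the system is in a cycle of period 3 from step 6 on.  Therefore the state at step 684 equals the state at step 6 + ((684 - 6) mod 3) = 6, which is [23, 23, 23, 23, 23, 23].

Derivation:
t=0: [26, 26, 34, 19, 57, 33]
t=1: [16, 16, 15, 17, 15, 15]
t=2: [54, 54, 54, 54, 54, 54]
t=3: [21, 21, 21, 21, 21, 21]
t=4: [5, 5, 5, 5, 5, 5]
t=5: [32, 32, 32, 32, 32, 32]
t=6: [23, 23, 23, 23, 23, 23]
t=7: [9, 9, 9, 9, 9, 9]
t=8: [40, 40, 40, 40, 40, 40]
t=9: [23, 23, 23, 23, 23, 23]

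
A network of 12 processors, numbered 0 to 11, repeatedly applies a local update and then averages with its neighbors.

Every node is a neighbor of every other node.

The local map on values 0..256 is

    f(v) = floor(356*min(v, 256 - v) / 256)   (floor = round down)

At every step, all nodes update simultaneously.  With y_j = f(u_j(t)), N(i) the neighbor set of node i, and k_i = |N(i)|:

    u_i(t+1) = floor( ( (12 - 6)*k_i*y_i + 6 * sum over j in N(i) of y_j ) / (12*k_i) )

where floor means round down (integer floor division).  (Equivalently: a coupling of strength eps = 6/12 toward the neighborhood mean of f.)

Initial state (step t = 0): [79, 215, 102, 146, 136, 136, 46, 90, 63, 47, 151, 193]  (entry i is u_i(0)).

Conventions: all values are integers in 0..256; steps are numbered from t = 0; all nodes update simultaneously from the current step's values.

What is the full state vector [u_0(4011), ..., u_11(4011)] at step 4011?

Answer: [132, 132, 132, 132, 132, 132, 132, 132, 132, 132, 132, 132]
Key observation: The state at step 14, [161, 161, 161, 161, 161, 161, 161, 161, 161, 161, 161, 161], reappears at step 18: the system is in a cycle of period 4 from step 14 on.  Therefore the state at step 4011 equals the state at step 14 + ((4011 - 14) mod 4) = 15, which is [132, 132, 132, 132, 132, 132, 132, 132, 132, 132, 132, 132].

Derivation:
t=0: [79, 215, 102, 146, 136, 136, 46, 90, 63, 47, 151, 193]
t=1: [111, 87, 126, 131, 137, 137, 90, 118, 101, 91, 128, 101]
t=2: [152, 137, 162, 161, 157, 157, 139, 157, 146, 140, 163, 146]
t=3: [144, 154, 138, 139, 141, 141, 152, 141, 148, 152, 137, 148]
t=4: [154, 148, 158, 157, 156, 156, 149, 156, 152, 149, 159, 152]
t=5: [141, 145, 139, 139, 140, 140, 144, 140, 142, 144, 138, 142]
t=6: [159, 156, 160, 160, 160, 160, 157, 160, 158, 157, 161, 158]
t=7: [134, 136, 133, 133, 133, 133, 135, 133, 135, 135, 133, 135]
t=8: [169, 167, 170, 170, 170, 170, 168, 170, 168, 168, 170, 168]
t=9: [120, 121, 119, 119, 119, 119, 121, 119, 121, 121, 119, 121]
t=10: [166, 167, 165, 165, 165, 165, 167, 165, 167, 167, 165, 167]
t=11: [124, 123, 125, 125, 125, 125, 123, 125, 123, 123, 125, 123]
t=12: [172, 171, 172, 172, 172, 172, 171, 172, 171, 171, 172, 171]
t=13: [116, 117, 116, 116, 116, 116, 117, 116, 117, 117, 116, 117]
t=14: [161, 161, 161, 161, 161, 161, 161, 161, 161, 161, 161, 161]
t=15: [132, 132, 132, 132, 132, 132, 132, 132, 132, 132, 132, 132]
t=16: [172, 172, 172, 172, 172, 172, 172, 172, 172, 172, 172, 172]
t=17: [116, 116, 116, 116, 116, 116, 116, 116, 116, 116, 116, 116]
t=18: [161, 161, 161, 161, 161, 161, 161, 161, 161, 161, 161, 161]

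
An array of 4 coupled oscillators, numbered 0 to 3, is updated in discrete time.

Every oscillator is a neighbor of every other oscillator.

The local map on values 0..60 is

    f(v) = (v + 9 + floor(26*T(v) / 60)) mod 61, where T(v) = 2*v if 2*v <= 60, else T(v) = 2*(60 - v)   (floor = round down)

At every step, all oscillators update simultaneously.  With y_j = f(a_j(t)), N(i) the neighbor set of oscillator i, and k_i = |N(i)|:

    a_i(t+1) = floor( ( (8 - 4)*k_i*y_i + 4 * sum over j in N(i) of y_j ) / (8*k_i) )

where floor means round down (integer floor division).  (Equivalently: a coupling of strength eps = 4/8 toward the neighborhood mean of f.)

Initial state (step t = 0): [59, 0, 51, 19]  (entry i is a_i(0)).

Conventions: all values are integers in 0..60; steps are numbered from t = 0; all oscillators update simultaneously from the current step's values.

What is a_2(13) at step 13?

Simulating step by step:
t=0: [59, 0, 51, 19]
t=1: [13, 14, 13, 25]
t=2: [37, 37, 37, 44]
t=3: [4, 4, 4, 4]
t=4: [16, 16, 16, 16]
t=5: [38, 38, 38, 38]
t=6: [5, 5, 5, 5]
t=7: [18, 18, 18, 18]
t=8: [42, 42, 42, 42]
t=9: [5, 5, 5, 5]
t=10: [18, 18, 18, 18]
t=11: [42, 42, 42, 42]
t=12: [5, 5, 5, 5]
t=13: [18, 18, 18, 18]

Answer: a_2(13) = 18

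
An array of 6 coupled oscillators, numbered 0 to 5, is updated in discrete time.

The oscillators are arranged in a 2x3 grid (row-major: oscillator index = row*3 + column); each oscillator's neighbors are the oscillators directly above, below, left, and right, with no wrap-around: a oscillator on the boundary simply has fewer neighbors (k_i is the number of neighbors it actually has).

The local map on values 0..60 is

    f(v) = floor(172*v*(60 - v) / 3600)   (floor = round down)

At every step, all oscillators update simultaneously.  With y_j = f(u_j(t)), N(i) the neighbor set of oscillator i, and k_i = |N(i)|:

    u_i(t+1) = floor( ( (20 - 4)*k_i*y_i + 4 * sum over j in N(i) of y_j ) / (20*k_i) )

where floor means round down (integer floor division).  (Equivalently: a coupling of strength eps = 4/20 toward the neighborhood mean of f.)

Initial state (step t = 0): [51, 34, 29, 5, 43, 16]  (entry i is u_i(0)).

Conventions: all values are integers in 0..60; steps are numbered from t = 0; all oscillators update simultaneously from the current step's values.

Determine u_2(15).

Simulating step by step:
t=0: [51, 34, 29, 5, 43, 16]
t=1: [22, 40, 41, 15, 33, 34]
t=2: [38, 38, 37, 33, 41, 41]
t=3: [39, 38, 39, 41, 37, 37]
t=4: [38, 39, 39, 37, 39, 39]
t=5: [39, 39, 39, 39, 39, 39]
t=6: [39, 39, 39, 39, 39, 39]
t=7: [39, 39, 39, 39, 39, 39]
t=8: [39, 39, 39, 39, 39, 39]
t=9: [39, 39, 39, 39, 39, 39]
t=10: [39, 39, 39, 39, 39, 39]
t=11: [39, 39, 39, 39, 39, 39]
t=12: [39, 39, 39, 39, 39, 39]
t=13: [39, 39, 39, 39, 39, 39]
t=14: [39, 39, 39, 39, 39, 39]
t=15: [39, 39, 39, 39, 39, 39]

Answer: u_2(15) = 39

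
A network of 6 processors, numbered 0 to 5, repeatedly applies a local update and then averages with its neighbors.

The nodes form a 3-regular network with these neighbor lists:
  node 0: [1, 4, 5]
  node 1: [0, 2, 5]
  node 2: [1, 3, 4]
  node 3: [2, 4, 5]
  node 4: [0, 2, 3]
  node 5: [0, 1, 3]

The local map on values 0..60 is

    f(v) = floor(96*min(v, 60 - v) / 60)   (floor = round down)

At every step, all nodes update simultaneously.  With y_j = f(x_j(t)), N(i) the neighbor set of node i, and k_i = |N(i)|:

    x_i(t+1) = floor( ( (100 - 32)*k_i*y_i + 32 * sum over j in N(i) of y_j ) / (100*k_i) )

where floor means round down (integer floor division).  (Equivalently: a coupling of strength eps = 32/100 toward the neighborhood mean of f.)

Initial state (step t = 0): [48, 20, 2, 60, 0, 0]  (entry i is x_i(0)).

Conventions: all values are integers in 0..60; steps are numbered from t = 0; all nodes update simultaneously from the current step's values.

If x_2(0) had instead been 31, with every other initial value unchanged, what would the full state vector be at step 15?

Answer: [28, 31, 29, 27, 26, 28]
Key observation: This trace re-runs the system from the modified initial state.

Derivation:
t=0: [48, 20, 31, 60, 0, 0]
t=1: [16, 28, 34, 4, 6, 5]
t=2: [23, 37, 34, 10, 13, 13]
t=3: [32, 34, 35, 19, 23, 22]
t=4: [41, 40, 38, 32, 36, 36]
t=5: [31, 32, 35, 41, 37, 37]
t=6: [43, 42, 38, 32, 36, 37]
t=7: [29, 29, 35, 41, 37, 35]
t=8: [44, 44, 39, 32, 36, 40]
t=9: [27, 26, 33, 40, 36, 31]
t=10: [42, 41, 41, 35, 38, 43]
t=11: [28, 29, 31, 37, 34, 28]
t=12: [43, 45, 44, 38, 41, 43]
t=13: [27, 24, 26, 32, 29, 27]
t=14: [42, 39, 41, 43, 44, 42]
t=15: [28, 31, 29, 27, 26, 28]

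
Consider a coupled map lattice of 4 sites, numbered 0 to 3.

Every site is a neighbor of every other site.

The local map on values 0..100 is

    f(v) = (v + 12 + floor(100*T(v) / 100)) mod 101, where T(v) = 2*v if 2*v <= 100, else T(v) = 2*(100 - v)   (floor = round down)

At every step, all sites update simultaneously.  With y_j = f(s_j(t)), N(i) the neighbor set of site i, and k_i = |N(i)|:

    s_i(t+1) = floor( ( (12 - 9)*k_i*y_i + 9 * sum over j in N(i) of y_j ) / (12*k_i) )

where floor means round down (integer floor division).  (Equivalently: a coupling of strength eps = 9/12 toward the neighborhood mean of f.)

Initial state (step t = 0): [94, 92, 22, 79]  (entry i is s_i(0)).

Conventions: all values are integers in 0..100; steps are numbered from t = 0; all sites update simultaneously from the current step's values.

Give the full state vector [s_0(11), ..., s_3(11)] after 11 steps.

Simulating step by step:
t=0: [94, 92, 22, 79]
t=1: [36, 36, 36, 36]
t=2: [19, 19, 19, 19]
t=3: [69, 69, 69, 69]
t=4: [42, 42, 42, 42]
t=5: [37, 37, 37, 37]
t=6: [22, 22, 22, 22]
t=7: [78, 78, 78, 78]
t=8: [33, 33, 33, 33]
t=9: [10, 10, 10, 10]
t=10: [42, 42, 42, 42]
t=11: [37, 37, 37, 37]

Answer: [37, 37, 37, 37]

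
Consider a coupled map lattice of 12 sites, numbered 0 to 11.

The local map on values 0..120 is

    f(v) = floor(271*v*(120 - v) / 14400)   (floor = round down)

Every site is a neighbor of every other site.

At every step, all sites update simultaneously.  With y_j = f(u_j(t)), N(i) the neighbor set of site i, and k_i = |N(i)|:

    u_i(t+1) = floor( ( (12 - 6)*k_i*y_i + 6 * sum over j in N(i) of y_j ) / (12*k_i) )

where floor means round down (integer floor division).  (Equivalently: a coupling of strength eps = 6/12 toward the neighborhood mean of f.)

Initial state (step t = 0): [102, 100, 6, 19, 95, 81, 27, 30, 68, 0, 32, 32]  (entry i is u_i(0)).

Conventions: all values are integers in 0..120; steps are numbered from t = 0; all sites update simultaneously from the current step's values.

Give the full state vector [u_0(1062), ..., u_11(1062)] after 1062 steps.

Simulating step by step:
t=0: [102, 100, 6, 19, 95, 81, 27, 30, 68, 0, 32, 32]
t=1: [37, 39, 27, 38, 42, 49, 43, 44, 52, 22, 45, 45]
t=2: [57, 58, 53, 58, 59, 61, 60, 60, 61, 50, 60, 60]
t=3: [66, 66, 66, 66, 66, 66, 66, 66, 66, 65, 66, 66]
t=4: [67, 67, 67, 67, 67, 67, 67, 67, 67, 67, 67, 67]
t=5: [66, 66, 66, 66, 66, 66, 66, 66, 66, 66, 66, 66]
t=6: [67, 67, 67, 67, 67, 67, 67, 67, 67, 67, 67, 67]

Answer: [67, 67, 67, 67, 67, 67, 67, 67, 67, 67, 67, 67]
Key observation: The state at step 4, [67, 67, 67, 67, 67, 67, 67, 67, 67, 67, 67, 67], reappears at step 6: the system is in a cycle of period 2 from step 4 on.  Therefore the state at step 1062 equals the state at step 4 + ((1062 - 4) mod 2) = 4, which is [67, 67, 67, 67, 67, 67, 67, 67, 67, 67, 67, 67].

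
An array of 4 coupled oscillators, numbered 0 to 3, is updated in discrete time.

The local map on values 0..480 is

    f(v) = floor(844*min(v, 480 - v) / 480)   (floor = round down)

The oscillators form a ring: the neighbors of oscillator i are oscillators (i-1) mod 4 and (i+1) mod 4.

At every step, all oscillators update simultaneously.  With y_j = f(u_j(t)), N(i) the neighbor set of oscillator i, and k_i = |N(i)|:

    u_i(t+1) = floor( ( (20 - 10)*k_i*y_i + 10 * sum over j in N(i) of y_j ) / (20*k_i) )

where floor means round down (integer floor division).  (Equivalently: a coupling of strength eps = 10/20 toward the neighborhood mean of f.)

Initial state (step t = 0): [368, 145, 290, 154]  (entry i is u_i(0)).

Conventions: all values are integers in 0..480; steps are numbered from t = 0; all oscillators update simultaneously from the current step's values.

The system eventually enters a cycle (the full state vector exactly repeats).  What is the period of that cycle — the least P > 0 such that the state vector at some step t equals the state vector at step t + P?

Answer: 3
Key observation: The state at step 47, [254, 254, 254, 254], reappears at step 50 — and no state repeats earlier — so the cycle the system enters has period 3.

Derivation:
t=0: [368, 145, 290, 154]
t=1: [229, 259, 298, 267]
t=2: [391, 374, 350, 367]
t=3: [174, 189, 210, 195]
t=4: [321, 334, 353, 339]
t=5: [265, 253, 237, 249]
t=6: [390, 398, 409, 401]
t=7: [149, 142, 132, 139]
t=8: [253, 247, 239, 245]
t=9: [405, 409, 415, 411]
t=10: [126, 123, 118, 121]
t=11: [217, 215, 210, 213]
t=12: [378, 376, 372, 374]
t=13: [181, 183, 186, 185]
t=14: [320, 321, 325, 323]
t=15: [279, 277, 274, 276]
t=16: [355, 356, 359, 357]
t=17: [218, 216, 214, 215]
t=18: [380, 379, 377, 378]
t=19: [176, 177, 179, 178]
t=20: [310, 311, 312, 311]
t=21: [297, 296, 296, 296]
t=22: [322, 322, 323, 322]
t=23: [277, 276, 276, 276]
t=24: [357, 357, 358, 357]
t=25: [216, 215, 215, 215]
t=26: [378, 378, 378, 378]
t=27: [179, 179, 179, 179]
t=28: [314, 314, 314, 314]
t=29: [291, 291, 291, 291]
t=30: [332, 332, 332, 332]
t=31: [260, 260, 260, 260]
t=32: [386, 386, 386, 386]
t=33: [165, 165, 165, 165]
t=34: [290, 290, 290, 290]
t=35: [334, 334, 334, 334]
t=36: [256, 256, 256, 256]
t=37: [393, 393, 393, 393]
t=38: [152, 152, 152, 152]
t=39: [267, 267, 267, 267]
t=40: [374, 374, 374, 374]
t=41: [186, 186, 186, 186]
t=42: [327, 327, 327, 327]
t=43: [269, 269, 269, 269]
t=44: [371, 371, 371, 371]
t=45: [191, 191, 191, 191]
t=46: [335, 335, 335, 335]
t=47: [254, 254, 254, 254]
t=48: [397, 397, 397, 397]
t=49: [145, 145, 145, 145]
t=50: [254, 254, 254, 254]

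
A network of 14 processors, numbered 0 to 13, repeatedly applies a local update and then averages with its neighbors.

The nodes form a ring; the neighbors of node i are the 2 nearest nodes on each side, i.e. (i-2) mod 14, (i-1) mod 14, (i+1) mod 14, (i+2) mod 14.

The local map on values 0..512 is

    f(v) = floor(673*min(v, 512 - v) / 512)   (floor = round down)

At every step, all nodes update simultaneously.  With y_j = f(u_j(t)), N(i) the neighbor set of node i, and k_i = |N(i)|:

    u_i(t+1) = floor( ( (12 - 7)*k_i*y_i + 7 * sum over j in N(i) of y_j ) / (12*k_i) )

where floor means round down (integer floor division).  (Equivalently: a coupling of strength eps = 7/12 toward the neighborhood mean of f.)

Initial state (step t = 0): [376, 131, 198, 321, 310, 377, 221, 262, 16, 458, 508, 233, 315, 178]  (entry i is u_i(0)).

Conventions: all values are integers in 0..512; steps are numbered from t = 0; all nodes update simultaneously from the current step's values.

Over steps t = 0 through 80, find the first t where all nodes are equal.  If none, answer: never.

Simulating step by step:
t=0: [376, 131, 198, 321, 310, 377, 221, 262, 16, 458, 508, 233, 315, 178]  (not all equal)
t=1: [208, 206, 234, 232, 253, 239, 236, 218, 109, 125, 97, 210, 212, 230]  (not all equal)
t=2: [282, 285, 299, 305, 318, 310, 285, 254, 188, 189, 178, 242, 258, 285]  (not all equal)
t=3: [302, 292, 280, 273, 268, 279, 284, 293, 265, 268, 264, 294, 306, 306]  (not all equal)
t=4: [280, 290, 301, 308, 311, 305, 304, 301, 314, 311, 310, 291, 281, 275]  (not all equal)
t=5: [299, 290, 279, 272, 268, 271, 270, 271, 265, 269, 273, 287, 296, 302]  (not all equal)
t=6: [284, 292, 303, 311, 316, 316, 318, 317, 319, 315, 308, 296, 287, 282]  (not all equal)
t=7: [293, 286, 275, 267, 260, 257, 255, 255, 256, 262, 270, 281, 290, 295]  (not all equal)
t=8: [292, 299, 309, 319, 327, 332, 334, 334, 331, 325, 315, 304, 295, 290]  (not all equal)
t=9: [283, 276, 266, 254, 245, 238, 235, 235, 240, 248, 259, 271, 280, 285]  (not all equal)
t=10: [305, 312, 319, 323, 320, 315, 311, 312, 316, 320, 322, 315, 308, 303]  (not all equal)
t=11: [267, 261, 256, 252, 254, 257, 260, 259, 256, 254, 254, 259, 265, 268]  (not all equal)
t=12: [325, 327, 331, 332, 333, 333, 332, 333, 333, 333, 331, 329, 325, 323]  (not all equal)
t=13: [243, 242, 238, 236, 235, 235, 235, 235, 235, 236, 238, 240, 243, 245]  (not all equal)
t=14: [318, 316, 313, 310, 308, 308, 308, 308, 308, 310, 312, 315, 317, 319]  (not all equal)
t=15: [256, 257, 261, 264, 266, 267, 268, 267, 266, 264, 261, 258, 256, 255]  (not all equal)
t=16: [334, 332, 329, 326, 323, 322, 321, 322, 323, 326, 329, 331, 334, 335]  (not all equal)
t=17: [234, 236, 240, 243, 246, 248, 249, 248, 246, 243, 240, 237, 234, 233]  (not all equal)
t=18: [308, 311, 314, 318, 322, 324, 325, 324, 322, 318, 315, 311, 308, 307]  (not all equal)
t=19: [266, 263, 259, 255, 250, 248, 246, 248, 250, 254, 258, 263, 266, 267]  (not all equal)
t=20: [324, 327, 329, 330, 328, 326, 325, 326, 328, 330, 329, 327, 324, 323]  (not all equal)
t=21: [245, 243, 241, 240, 241, 242, 243, 242, 241, 240, 241, 243, 245, 246]  (not all equal)
t=22: [320, 319, 317, 316, 316, 317, 317, 317, 316, 316, 317, 319, 320, 321]  (not all equal)
t=23: [252, 253, 255, 256, 256, 256, 256, 256, 256, 256, 255, 253, 252, 251]  (not all equal)
t=24: [331, 332, 334, 335, 335, 336, 336, 336, 335, 335, 334, 332, 331, 330]  (not all equal)
t=25: [236, 235, 233, 232, 231, 231, 231, 231, 231, 232, 233, 235, 236, 237]  (not all equal)
t=26: [309, 307, 306, 304, 303, 303, 303, 303, 303, 304, 306, 307, 309, 309]  (not all equal)
t=27: [267, 268, 270, 272, 273, 273, 274, 273, 273, 272, 270, 268, 267, 266]  (not all equal)
t=28: [321, 319, 317, 315, 314, 313, 313, 313, 314, 315, 317, 319, 321, 321]  (not all equal)
t=29: [252, 253, 255, 257, 259, 260, 260, 260, 259, 257, 255, 253, 252, 251]  (not all equal)
t=30: [331, 332, 333, 333, 332, 331, 331, 331, 332, 333, 333, 332, 331, 330]  (not all equal)
t=31: [236, 236, 235, 235, 236, 236, 236, 236, 236, 235, 235, 236, 236, 237]  (not all equal)
t=32: [309, 309, 308, 308, 309, 309, 310, 309, 309, 308, 308, 309, 309, 310]  (not all equal)
t=33: [266, 266, 267, 267, 266, 266, 265, 266, 266, 267, 267, 266, 266, 265]  (not all equal)
t=34: [323, 322, 322, 322, 322, 323, 323, 323, 322, 322, 322, 322, 323, 323]  (not all equal)
t=35: [248, 248, 248, 248, 248, 248, 248, 248, 248, 248, 248, 248, 248, 248]  (all equal)

Answer: 35
Key observation: Synchronization is absorbing here: once all nodes are equal they stay equal, and step 35 is the first all-equal step.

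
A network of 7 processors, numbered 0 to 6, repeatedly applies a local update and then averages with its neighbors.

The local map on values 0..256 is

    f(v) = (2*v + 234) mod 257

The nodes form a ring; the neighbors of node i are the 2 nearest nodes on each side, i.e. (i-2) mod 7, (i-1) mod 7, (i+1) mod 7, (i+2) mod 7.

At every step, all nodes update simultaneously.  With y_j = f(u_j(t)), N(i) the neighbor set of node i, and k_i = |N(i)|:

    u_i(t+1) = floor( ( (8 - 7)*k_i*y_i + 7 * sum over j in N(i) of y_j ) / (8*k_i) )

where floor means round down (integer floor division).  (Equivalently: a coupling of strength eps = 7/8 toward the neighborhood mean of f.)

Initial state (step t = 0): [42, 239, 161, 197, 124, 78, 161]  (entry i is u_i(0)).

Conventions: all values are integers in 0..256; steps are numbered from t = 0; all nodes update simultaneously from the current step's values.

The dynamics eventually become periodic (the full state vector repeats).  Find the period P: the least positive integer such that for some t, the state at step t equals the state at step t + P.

Answer: 16
Key observation: The state at step 42, [192, 192, 192, 193, 193, 193, 192], reappears at step 58 — and no state repeats earlier — so the cycle the system enters has period 16.

Derivation:
t=0: [42, 239, 161, 197, 124, 78, 161]
t=1: [98, 81, 136, 145, 100, 113, 140]
t=2: [150, 111, 140, 169, 123, 104, 151]
t=3: [91, 46, 109, 140, 85, 93, 139]
t=4: [169, 141, 106, 125, 152, 143, 149]
t=5: [54, 107, 91, 76, 99, 72, 21]
t=6: [117, 109, 146, 157, 115, 104, 127]
t=7: [162, 131, 143, 135, 126, 172, 203]
t=8: [100, 122, 166, 148, 125, 149, 141]
t=9: [86, 81, 146, 115, 47, 94, 140]
t=10: [87, 97, 125, 110, 92, 114, 114]
t=11: [195, 192, 177, 191, 202, 181, 176]
t=12: [86, 91, 105, 96, 87, 99, 100]
t=13: [171, 169, 160, 168, 173, 163, 160]
t=14: [48, 50, 57, 52, 48, 54, 55]
t=15: [83, 82, 77, 81, 84, 79, 78]
t=16: [136, 137, 140, 138, 135, 139, 140]
t=17: [141, 141, 218, 196, 142, 195, 219]
t=18: [93, 93, 45, 73, 117, 74, 45]
t=19: [112, 112, 152, 139, 109, 139, 153]
t=20: [135, 135, 189, 179, 146, 179, 189]
t=21: [144, 144, 140, 104, 78, 104, 140]
t=22: [43, 43, 73, 94, 97, 94, 73]
t=23: [111, 111, 116, 134, 147, 134, 116]
t=24: [213, 213, 169, 176, 200, 176, 169]
t=25: [91, 91, 113, 95, 71, 95, 113]
t=26: [180, 180, 157, 162, 176, 162, 157]
t=27: [52, 52, 64, 55, 43, 55, 64]
t=28: [92, 92, 81, 84, 91, 84, 81]
t=29: [147, 147, 154, 150, 144, 150, 154]
t=30: [21, 21, 15, 17, 22, 17, 15]
t=31: [12, 12, 16, 14, 10, 14, 16]
t=32: [5, 5, 58, 59, 37, 59, 58]
t=33: [145, 145, 150, 117, 88, 117, 150]
t=34: [58, 58, 86, 112, 120, 112, 86]
t=35: [141, 141, 150, 169, 180, 169, 150]
t=36: [22, 22, 33, 42, 44, 42, 33]
t=37: [39, 39, 42, 49, 53, 49, 42]
t=38: [62, 62, 66, 69, 69, 69, 66]
t=39: [107, 107, 108, 110, 112, 110, 108]
t=40: [193, 193, 194, 195, 195, 195, 194]
t=41: [107, 107, 108, 108, 109, 108, 108]
t=42: [192, 192, 192, 193, 193, 193, 192]
t=43: [104, 104, 104, 105, 105, 105, 104]
t=44: [185, 185, 185, 186, 186, 186, 185]
t=45: [90, 90, 90, 91, 91, 91, 90]
t=46: [157, 157, 157, 158, 158, 158, 157]
t=47: [34, 34, 34, 35, 35, 35, 34]
t=48: [45, 45, 45, 46, 46, 46, 45]
t=49: [67, 67, 67, 68, 68, 68, 67]
t=50: [111, 111, 111, 112, 112, 112, 111]
t=51: [199, 199, 199, 200, 200, 200, 199]
t=52: [118, 118, 118, 119, 119, 119, 118]
t=53: [213, 213, 213, 214, 214, 214, 213]
t=54: [146, 146, 146, 147, 147, 147, 146]
t=55: [12, 12, 12, 13, 13, 13, 12]
t=56: [1, 1, 1, 2, 2, 2, 1]
t=57: [236, 236, 236, 237, 237, 237, 236]
t=58: [192, 192, 192, 193, 193, 193, 192]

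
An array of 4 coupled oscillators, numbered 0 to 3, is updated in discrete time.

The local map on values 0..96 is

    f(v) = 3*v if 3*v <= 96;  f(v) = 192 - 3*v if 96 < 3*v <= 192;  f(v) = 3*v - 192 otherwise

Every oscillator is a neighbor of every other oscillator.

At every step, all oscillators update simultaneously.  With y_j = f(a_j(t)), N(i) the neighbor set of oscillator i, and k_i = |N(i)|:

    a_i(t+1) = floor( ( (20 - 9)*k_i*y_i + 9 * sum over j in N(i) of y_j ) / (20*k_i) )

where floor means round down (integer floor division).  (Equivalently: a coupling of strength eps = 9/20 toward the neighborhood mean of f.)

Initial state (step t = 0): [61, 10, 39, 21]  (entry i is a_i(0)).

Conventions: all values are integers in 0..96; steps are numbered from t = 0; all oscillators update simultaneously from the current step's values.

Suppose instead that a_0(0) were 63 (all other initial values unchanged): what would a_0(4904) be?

Simulating step by step:
t=0: [63, 10, 39, 21]
t=1: [26, 37, 55, 50]
t=2: [65, 66, 45, 51]
t=3: [16, 18, 38, 31]
t=4: [60, 62, 72, 78]
t=5: [17, 15, 22, 29]
t=6: [57, 55, 63, 72]
t=7: [19, 22, 12, 20]
t=8: [55, 59, 47, 56]
t=9: [28, 23, 37, 27]
t=10: [80, 74, 79, 79]
t=11: [44, 37, 43, 43]
t=12: [64, 72, 65, 65]
t=13: [4, 14, 5, 5]
t=14: [17, 29, 18, 18]
t=15: [57, 71, 58, 58]
t=16: [20, 20, 18, 18]
t=17: [58, 58, 55, 55]
t=18: [20, 20, 24, 24]
t=19: [63, 63, 68, 68]
t=20: [5, 5, 9, 9]
t=21: [18, 18, 23, 23]
t=22: [58, 58, 64, 64]
t=23: [12, 12, 5, 5]
t=24: [29, 29, 21, 21]
t=25: [79, 79, 70, 70]
t=26: [36, 36, 26, 26]
t=27: [82, 82, 79, 79]
t=28: [51, 51, 47, 47]
t=29: [42, 42, 47, 47]
t=30: [61, 61, 55, 55]
t=31: [14, 14, 21, 21]
t=32: [48, 48, 56, 56]
t=33: [40, 40, 31, 31]
t=34: [78, 78, 86, 86]
t=35: [49, 49, 58, 58]
t=36: [36, 36, 26, 26]

Answer: a_0(4904) = 78
Key observation: The state at step 26, [36, 36, 26, 26], reappears at step 36: the system is in a cycle of period 10 from step 26 on.  Therefore the state at step 4904 equals the state at step 26 + ((4904 - 26) mod 10) = 34, which is [78, 78, 86, 86].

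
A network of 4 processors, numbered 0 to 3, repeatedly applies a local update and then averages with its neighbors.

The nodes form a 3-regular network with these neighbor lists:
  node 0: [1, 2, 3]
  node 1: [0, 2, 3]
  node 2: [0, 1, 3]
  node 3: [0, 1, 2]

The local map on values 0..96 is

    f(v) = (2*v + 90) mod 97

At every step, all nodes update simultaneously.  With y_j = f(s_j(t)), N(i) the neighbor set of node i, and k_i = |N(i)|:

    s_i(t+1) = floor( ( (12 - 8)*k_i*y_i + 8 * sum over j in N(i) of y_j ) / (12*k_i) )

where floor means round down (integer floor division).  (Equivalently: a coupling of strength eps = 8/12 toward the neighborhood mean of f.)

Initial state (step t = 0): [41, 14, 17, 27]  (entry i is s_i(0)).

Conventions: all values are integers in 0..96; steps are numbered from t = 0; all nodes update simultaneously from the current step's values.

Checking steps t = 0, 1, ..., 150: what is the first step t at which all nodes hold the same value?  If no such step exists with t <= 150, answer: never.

Answer: 3
Key observation: Synchronization is absorbing here: once all nodes are equal they stay equal, and step 3 is the first all-equal step.

Derivation:
t=0: [41, 14, 17, 27]  (not all equal)
t=1: [46, 40, 40, 43]  (not all equal)
t=2: [78, 77, 77, 77]  (not all equal)
t=3: [50, 50, 50, 50]  (all equal)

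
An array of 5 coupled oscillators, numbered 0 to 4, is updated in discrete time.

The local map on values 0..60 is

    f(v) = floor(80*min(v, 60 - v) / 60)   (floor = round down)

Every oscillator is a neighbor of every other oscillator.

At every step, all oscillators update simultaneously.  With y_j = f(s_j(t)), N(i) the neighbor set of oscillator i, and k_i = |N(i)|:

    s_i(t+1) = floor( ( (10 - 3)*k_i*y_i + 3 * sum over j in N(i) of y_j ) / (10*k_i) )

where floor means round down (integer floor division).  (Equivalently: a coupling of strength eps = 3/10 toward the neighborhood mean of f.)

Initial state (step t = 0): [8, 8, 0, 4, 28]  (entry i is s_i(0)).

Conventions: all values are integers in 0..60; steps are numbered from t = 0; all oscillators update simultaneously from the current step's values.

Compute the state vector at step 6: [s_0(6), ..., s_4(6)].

Answer: [37, 37, 35, 36, 36]

Derivation:
t=0: [8, 8, 0, 4, 28]
t=1: [10, 10, 4, 7, 27]
t=2: [13, 13, 8, 11, 28]
t=3: [17, 17, 13, 15, 30]
t=4: [22, 22, 19, 21, 34]
t=5: [29, 29, 26, 28, 32]
t=6: [37, 37, 35, 36, 36]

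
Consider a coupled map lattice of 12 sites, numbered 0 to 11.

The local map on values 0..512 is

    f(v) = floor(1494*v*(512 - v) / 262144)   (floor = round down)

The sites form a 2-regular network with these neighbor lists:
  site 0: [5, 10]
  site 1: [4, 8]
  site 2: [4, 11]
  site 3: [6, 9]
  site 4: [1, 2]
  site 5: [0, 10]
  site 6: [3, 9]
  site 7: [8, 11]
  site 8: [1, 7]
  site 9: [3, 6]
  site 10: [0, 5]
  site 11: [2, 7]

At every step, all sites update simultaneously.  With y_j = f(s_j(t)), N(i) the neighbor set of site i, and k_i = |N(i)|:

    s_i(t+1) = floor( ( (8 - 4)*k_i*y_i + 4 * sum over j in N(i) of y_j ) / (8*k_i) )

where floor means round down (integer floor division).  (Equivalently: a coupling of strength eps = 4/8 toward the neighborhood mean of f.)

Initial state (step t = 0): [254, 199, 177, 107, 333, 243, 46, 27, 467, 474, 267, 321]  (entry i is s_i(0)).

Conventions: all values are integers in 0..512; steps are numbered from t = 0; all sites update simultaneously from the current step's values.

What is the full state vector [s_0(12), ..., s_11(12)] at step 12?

Simulating step by step:
t=0: [254, 199, 177, 107, 333, 243, 46, 27, 467, 474, 267, 321]
t=1: [372, 291, 340, 179, 342, 372, 148, 154, 166, 143, 372, 277]
t=2: [296, 347, 341, 321, 340, 296, 313, 331, 333, 311, 296, 346]
t=3: [364, 331, 331, 352, 331, 364, 353, 337, 336, 353, 364, 331]
t=4: [307, 340, 341, 319, 341, 307, 319, 337, 337, 319, 307, 339]
t=5: [358, 333, 332, 350, 332, 358, 350, 335, 335, 350, 358, 334]
t=6: [314, 338, 339, 323, 339, 314, 323, 337, 337, 323, 314, 338]
t=7: [354, 335, 334, 347, 334, 354, 347, 335, 335, 347, 354, 335]
t=8: [318, 337, 337, 326, 337, 318, 326, 337, 337, 326, 318, 337]
t=9: [351, 336, 336, 345, 336, 351, 345, 336, 336, 345, 351, 336]
t=10: [322, 337, 337, 328, 337, 322, 328, 337, 337, 328, 322, 337]
t=11: [348, 336, 336, 343, 336, 348, 343, 336, 336, 343, 348, 336]
t=12: [325, 337, 337, 330, 337, 325, 330, 337, 337, 330, 325, 337]

Answer: [325, 337, 337, 330, 337, 325, 330, 337, 337, 330, 325, 337]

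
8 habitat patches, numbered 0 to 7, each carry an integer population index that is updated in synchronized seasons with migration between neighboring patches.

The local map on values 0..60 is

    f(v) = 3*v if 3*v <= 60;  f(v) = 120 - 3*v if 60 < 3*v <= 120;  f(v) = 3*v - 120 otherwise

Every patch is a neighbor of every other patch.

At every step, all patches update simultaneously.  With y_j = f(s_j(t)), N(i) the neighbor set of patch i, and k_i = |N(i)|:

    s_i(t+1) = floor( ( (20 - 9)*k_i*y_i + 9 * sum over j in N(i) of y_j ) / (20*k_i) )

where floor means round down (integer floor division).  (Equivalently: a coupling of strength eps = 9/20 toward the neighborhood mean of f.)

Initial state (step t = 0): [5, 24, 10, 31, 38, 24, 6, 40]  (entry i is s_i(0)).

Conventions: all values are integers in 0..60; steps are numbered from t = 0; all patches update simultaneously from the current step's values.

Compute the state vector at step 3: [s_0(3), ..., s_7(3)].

Simulating step by step:
t=0: [5, 24, 10, 31, 38, 24, 6, 40]
t=1: [19, 35, 26, 25, 15, 35, 21, 12]
t=2: [47, 27, 40, 41, 41, 27, 47, 37]
t=3: [18, 27, 8, 10, 10, 27, 18, 13]

Answer: [18, 27, 8, 10, 10, 27, 18, 13]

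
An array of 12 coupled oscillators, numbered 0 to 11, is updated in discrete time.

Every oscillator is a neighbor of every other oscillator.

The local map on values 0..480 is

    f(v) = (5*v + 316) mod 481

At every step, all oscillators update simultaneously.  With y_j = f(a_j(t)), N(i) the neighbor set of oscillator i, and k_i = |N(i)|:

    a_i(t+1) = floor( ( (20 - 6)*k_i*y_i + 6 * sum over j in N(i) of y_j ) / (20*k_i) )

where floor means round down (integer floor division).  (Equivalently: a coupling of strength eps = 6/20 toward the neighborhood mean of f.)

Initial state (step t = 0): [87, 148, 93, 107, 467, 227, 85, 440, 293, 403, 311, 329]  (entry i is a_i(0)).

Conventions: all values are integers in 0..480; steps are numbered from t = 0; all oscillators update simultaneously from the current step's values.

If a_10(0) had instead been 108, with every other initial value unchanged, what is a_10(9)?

Simulating step by step:
t=0: [87, 148, 93, 107, 467, 227, 85, 440, 293, 403, 108, 329]
t=1: [258, 140, 278, 325, 242, 82, 251, 151, 304, 350, 329, 101]
t=2: [163, 90, 230, 65, 109, 218, 139, 127, 318, 149, 78, 282]
t=3: [196, 274, 98, 190, 338, 381, 116, 399, 394, 149, 234, 273]
t=4: [310, 248, 303, 289, 140, 285, 364, 345, 328, 151, 114, 245]
t=5: [354, 146, 331, 283, 106, 270, 212, 148, 91, 143, 342, 135]
t=6: [168, 115, 90, 252, 304, 209, 337, 122, 254, 105, 127, 78]
t=7: [226, 372, 288, 185, 360, 364, 148, 395, 192, 338, 412, 247]
t=8: [74, 242, 283, 260, 201, 215, 136, 319, 284, 127, 376, 145]
t=9: [223, 141, 279, 202, 327, 374, 108, 400, 283, 402, 268, 139]

Answer: a_10(9) = 268
Key observation: This trace re-runs the system from the modified initial state.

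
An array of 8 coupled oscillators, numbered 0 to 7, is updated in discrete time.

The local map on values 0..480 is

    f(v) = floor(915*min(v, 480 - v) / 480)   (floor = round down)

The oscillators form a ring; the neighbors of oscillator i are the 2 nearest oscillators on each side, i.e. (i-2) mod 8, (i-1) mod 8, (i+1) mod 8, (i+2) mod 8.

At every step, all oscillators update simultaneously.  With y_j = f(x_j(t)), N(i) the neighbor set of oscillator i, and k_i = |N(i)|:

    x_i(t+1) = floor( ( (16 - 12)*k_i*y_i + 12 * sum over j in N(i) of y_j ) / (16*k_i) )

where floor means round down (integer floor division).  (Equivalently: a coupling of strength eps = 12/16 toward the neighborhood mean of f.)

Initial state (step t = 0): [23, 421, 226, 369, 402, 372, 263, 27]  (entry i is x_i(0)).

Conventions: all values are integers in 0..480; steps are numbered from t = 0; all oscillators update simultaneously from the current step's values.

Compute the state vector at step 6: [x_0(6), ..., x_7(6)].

Answer: [237, 247, 263, 273, 274, 263, 248, 237]

Derivation:
t=0: [23, 421, 226, 369, 402, 372, 263, 27]
t=1: [199, 165, 203, 220, 273, 205, 187, 157]
t=2: [348, 356, 378, 383, 389, 372, 363, 344]
t=3: [233, 225, 206, 197, 194, 208, 222, 236]
t=4: [428, 418, 401, 390, 389, 402, 416, 429]
t=5: [116, 126, 142, 153, 154, 142, 127, 115]
t=6: [237, 247, 263, 273, 274, 263, 248, 237]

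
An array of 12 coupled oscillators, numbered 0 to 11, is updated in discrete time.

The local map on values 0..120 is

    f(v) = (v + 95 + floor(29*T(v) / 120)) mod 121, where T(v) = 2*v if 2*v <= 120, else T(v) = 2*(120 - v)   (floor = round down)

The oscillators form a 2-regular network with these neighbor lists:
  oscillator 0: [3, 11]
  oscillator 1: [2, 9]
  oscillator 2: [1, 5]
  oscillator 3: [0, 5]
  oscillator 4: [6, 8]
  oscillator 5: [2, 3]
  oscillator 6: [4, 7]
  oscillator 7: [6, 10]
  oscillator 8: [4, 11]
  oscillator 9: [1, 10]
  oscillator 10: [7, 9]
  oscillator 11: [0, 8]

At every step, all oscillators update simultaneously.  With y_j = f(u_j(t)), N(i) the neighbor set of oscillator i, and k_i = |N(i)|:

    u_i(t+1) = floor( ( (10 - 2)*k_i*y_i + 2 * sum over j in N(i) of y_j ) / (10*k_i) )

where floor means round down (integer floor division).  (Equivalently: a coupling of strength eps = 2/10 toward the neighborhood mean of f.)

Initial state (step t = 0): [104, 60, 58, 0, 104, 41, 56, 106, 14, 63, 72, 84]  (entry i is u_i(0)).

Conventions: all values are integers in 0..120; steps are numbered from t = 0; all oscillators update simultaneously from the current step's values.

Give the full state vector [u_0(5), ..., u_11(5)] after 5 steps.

Simulating step by step:
t=0: [104, 60, 58, 0, 104, 41, 56, 106, 14, 63, 72, 84]
t=1: [85, 62, 57, 87, 85, 42, 62, 81, 108, 64, 70, 80]
t=2: [74, 63, 56, 71, 75, 42, 66, 71, 84, 65, 68, 74]
t=3: [69, 63, 55, 65, 70, 41, 66, 67, 74, 65, 66, 70]
t=4: [66, 63, 53, 62, 68, 39, 66, 66, 69, 65, 65, 68]
t=5: [65, 62, 51, 60, 66, 36, 66, 65, 67, 64, 65, 66]

Answer: [65, 62, 51, 60, 66, 36, 66, 65, 67, 64, 65, 66]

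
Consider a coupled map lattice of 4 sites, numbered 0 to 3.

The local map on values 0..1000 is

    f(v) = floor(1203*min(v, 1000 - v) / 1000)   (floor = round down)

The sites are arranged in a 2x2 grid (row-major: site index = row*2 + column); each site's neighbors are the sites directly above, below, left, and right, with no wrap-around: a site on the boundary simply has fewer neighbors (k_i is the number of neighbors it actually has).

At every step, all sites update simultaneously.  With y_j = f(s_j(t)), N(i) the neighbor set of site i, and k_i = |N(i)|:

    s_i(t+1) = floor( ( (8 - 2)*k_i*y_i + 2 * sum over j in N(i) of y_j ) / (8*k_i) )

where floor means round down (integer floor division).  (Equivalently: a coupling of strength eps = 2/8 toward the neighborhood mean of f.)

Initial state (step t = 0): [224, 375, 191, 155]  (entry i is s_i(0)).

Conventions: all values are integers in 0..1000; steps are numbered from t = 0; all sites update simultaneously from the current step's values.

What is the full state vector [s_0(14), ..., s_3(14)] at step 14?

Answer: [515, 520, 522, 527]

Derivation:
t=0: [224, 375, 191, 155]
t=1: [286, 395, 228, 224]
t=2: [351, 432, 282, 295]
t=3: [423, 486, 351, 372]
t=4: [506, 557, 435, 461]
t=5: [577, 542, 535, 547]
t=6: [519, 544, 550, 546]
t=7: [569, 551, 546, 545]
t=8: [524, 538, 542, 546]
t=9: [567, 556, 552, 547]
t=10: [524, 533, 536, 542]
t=11: [568, 561, 558, 552]
t=12: [521, 528, 530, 535]
t=13: [573, 567, 565, 560]
t=14: [515, 520, 522, 527]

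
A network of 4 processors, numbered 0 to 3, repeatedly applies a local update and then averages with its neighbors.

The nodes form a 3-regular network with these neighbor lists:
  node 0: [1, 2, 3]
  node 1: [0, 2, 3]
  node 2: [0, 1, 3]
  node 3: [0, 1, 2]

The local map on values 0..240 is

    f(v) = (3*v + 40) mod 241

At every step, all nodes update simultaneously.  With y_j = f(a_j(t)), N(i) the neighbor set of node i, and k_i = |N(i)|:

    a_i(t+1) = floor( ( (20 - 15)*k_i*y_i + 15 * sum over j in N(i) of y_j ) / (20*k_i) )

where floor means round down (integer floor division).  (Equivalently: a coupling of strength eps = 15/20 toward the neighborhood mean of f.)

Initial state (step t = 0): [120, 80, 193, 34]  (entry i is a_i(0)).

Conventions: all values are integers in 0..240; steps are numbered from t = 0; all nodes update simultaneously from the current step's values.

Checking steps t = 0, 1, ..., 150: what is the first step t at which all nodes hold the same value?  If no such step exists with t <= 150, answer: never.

Answer: 1
Key observation: Synchronization is absorbing here: once all nodes are equal they stay equal, and step 1 is the first all-equal step.

Derivation:
t=0: [120, 80, 193, 34]  (not all equal)
t=1: [119, 119, 119, 119]  (all equal)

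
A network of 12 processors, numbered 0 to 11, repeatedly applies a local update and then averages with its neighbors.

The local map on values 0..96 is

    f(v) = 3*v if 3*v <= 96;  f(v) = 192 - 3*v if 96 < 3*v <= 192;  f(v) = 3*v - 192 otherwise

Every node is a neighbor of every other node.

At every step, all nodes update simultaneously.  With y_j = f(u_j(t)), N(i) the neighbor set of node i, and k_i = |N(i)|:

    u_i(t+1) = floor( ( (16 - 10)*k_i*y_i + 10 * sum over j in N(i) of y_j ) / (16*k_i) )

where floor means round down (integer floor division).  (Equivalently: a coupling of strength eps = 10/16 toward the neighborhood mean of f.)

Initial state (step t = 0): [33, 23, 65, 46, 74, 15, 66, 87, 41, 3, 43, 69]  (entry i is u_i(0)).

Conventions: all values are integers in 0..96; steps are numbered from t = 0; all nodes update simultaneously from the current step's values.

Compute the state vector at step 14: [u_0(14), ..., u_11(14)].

Answer: [10, 4, 3, 4, 7, 5, 4, 4, 4, 4, 4, 3]

Derivation:
t=0: [33, 23, 65, 46, 74, 15, 66, 87, 41, 3, 43, 69]
t=1: [59, 51, 30, 47, 39, 44, 31, 51, 51, 32, 49, 34]
t=2: [46, 54, 70, 57, 65, 60, 71, 54, 54, 72, 55, 70]
t=3: [33, 25, 22, 23, 17, 20, 23, 25, 25, 24, 24, 22]
t=4: [77, 71, 68, 69, 64, 66, 69, 71, 71, 70, 70, 68]
t=5: [23, 17, 15, 16, 11, 13, 16, 17, 17, 16, 16, 15]
t=6: [54, 48, 47, 48, 43, 45, 48, 48, 48, 48, 48, 47]
t=7: [42, 48, 49, 48, 53, 51, 48, 48, 48, 48, 48, 49]
t=8: [53, 47, 46, 47, 42, 44, 47, 47, 47, 47, 47, 46]
t=9: [45, 51, 52, 51, 56, 54, 51, 51, 51, 51, 51, 52]
t=10: [44, 38, 37, 38, 33, 35, 38, 38, 38, 38, 38, 37]
t=11: [72, 78, 79, 78, 83, 81, 78, 78, 78, 78, 78, 79]
t=12: [36, 42, 43, 42, 47, 45, 42, 42, 42, 42, 42, 43]
t=13: [71, 65, 64, 65, 60, 62, 65, 65, 65, 65, 65, 64]
t=14: [10, 4, 3, 4, 7, 5, 4, 4, 4, 4, 4, 3]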